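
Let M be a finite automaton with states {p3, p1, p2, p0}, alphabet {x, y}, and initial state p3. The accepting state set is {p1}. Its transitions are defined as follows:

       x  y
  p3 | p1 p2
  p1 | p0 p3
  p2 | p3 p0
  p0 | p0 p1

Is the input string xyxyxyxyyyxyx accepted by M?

p3 → p1 → p3 → p1 → p3 → p1 → p3 → p1 → p3 → p2 → p0 → p0 → p1 → p0
End state p0 is not accepting.

No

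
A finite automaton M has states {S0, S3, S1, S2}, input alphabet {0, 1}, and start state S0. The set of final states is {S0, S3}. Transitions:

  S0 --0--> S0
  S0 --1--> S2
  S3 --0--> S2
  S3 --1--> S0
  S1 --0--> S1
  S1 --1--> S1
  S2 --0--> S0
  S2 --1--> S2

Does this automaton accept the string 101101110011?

No

S0 → S2 → S0 → S2 → S2 → S0 → S2 → S2 → S2 → S0 → S0 → S2 → S2
End state S2 is not accepting.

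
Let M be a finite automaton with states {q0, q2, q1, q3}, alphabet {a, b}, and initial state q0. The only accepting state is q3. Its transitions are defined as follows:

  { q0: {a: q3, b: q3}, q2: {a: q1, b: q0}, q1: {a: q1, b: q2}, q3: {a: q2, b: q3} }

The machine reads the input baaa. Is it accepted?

No

start at q0
read 'b': q0 → q3
read 'a': q3 → q2
read 'a': q2 → q1
read 'a': q1 → q1
End state q1 is not accepting.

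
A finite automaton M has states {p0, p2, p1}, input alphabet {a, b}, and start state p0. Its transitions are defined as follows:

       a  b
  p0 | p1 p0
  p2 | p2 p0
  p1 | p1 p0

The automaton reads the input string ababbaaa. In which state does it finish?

p1

start at p0
read 'a': p0 → p1
read 'b': p1 → p0
read 'a': p0 → p1
read 'b': p1 → p0
read 'b': p0 → p0
read 'a': p0 → p1
read 'a': p1 → p1
read 'a': p1 → p1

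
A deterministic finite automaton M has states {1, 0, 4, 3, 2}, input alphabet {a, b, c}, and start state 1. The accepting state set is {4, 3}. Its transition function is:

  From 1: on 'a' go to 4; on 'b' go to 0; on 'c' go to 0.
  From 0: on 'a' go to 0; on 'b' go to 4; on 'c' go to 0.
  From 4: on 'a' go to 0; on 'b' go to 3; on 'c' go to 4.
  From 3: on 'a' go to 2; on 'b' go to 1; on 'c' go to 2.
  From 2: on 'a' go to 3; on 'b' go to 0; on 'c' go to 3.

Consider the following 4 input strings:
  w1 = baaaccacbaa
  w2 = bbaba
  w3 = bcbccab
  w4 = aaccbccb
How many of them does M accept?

w1: 1 → 0 → 0 → 0 → 0 → 0 → 0 → 0 → 0 → 4 → 0 → 0  → end 0, rejected
w2: 1 → 0 → 4 → 0 → 4 → 0  → end 0, rejected
w3: 1 → 0 → 0 → 4 → 4 → 4 → 0 → 4  → end 4, accepted
w4: 1 → 4 → 0 → 0 → 0 → 4 → 4 → 4 → 3  → end 3, accepted

2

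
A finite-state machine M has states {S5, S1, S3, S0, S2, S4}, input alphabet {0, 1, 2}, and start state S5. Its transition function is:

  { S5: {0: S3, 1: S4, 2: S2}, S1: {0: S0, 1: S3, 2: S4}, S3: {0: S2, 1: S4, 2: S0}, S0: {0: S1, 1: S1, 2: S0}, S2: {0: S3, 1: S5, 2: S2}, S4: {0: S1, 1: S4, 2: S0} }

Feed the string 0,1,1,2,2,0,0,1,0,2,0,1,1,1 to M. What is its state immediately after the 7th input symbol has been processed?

S0

Trace: S5 -0-> S3 -1-> S4 -1-> S4 -2-> S0 -2-> S0 -0-> S1 -0-> S0
After 7 symbols: S0.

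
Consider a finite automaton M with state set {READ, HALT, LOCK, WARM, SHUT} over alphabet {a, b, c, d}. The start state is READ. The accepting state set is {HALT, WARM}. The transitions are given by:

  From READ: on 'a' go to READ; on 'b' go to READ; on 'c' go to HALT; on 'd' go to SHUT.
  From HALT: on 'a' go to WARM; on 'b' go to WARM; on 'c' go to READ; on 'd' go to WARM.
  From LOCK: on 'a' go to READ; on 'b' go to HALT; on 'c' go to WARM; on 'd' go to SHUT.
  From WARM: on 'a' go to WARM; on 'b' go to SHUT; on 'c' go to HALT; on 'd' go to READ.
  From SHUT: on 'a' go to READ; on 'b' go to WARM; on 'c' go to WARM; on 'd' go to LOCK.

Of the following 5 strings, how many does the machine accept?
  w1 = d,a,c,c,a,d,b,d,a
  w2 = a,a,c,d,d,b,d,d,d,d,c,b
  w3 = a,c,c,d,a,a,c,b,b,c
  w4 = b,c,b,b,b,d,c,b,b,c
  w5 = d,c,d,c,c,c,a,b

w1: READ → SHUT → READ → HALT → READ → READ → SHUT → WARM → READ → READ  → end READ, rejected
w2: READ → READ → READ → HALT → WARM → READ → READ → SHUT → LOCK → SHUT → LOCK → WARM → SHUT  → end SHUT, rejected
w3: READ → READ → HALT → READ → SHUT → READ → READ → HALT → WARM → SHUT → WARM  → end WARM, accepted
w4: READ → READ → HALT → WARM → SHUT → WARM → READ → HALT → WARM → SHUT → WARM  → end WARM, accepted
w5: READ → SHUT → WARM → READ → HALT → READ → HALT → WARM → SHUT  → end SHUT, rejected

2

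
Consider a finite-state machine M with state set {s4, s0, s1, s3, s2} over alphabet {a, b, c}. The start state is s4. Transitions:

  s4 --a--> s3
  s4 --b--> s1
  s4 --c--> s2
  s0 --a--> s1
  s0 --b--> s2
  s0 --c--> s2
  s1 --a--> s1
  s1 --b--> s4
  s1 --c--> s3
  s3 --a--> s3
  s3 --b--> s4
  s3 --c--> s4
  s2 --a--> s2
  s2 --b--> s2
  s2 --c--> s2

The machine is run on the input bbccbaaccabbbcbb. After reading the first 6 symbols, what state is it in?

s4 → s1 → s4 → s2 → s2 → s2 → s2
After 6 symbols: s2.

s2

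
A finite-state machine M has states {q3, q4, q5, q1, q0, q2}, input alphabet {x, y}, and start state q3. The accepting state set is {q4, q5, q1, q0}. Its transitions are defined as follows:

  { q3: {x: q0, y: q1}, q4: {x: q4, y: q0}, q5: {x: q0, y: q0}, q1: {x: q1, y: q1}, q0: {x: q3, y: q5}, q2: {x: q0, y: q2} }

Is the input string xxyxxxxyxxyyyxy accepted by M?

Trace: q3 -x-> q0 -x-> q3 -y-> q1 -x-> q1 -x-> q1 -x-> q1 -x-> q1 -y-> q1 -x-> q1 -x-> q1 -y-> q1 -y-> q1 -y-> q1 -x-> q1 -y-> q1
End state q1 is accepting.

Yes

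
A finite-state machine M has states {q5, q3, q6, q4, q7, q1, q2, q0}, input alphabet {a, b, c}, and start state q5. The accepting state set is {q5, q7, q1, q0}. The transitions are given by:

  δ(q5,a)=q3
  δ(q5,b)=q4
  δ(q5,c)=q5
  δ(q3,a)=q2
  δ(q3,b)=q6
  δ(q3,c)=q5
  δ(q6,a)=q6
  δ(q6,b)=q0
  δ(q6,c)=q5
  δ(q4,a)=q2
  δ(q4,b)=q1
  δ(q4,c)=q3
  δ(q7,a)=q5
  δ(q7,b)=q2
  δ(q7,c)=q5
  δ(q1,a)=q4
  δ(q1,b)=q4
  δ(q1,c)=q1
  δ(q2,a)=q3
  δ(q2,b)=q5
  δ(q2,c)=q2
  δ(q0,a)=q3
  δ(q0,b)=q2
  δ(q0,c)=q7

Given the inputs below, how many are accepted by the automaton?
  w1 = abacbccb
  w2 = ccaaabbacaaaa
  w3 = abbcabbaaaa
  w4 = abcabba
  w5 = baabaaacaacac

w1: q5 → q3 → q6 → q6 → q5 → q4 → q3 → q5 → q4  → end q4, rejected
w2: q5 → q5 → q5 → q3 → q2 → q3 → q6 → q0 → q3 → q5 → q3 → q2 → q3 → q2  → end q2, rejected
w3: q5 → q3 → q6 → q0 → q7 → q5 → q4 → q1 → q4 → q2 → q3 → q2  → end q2, rejected
w4: q5 → q3 → q6 → q5 → q3 → q6 → q0 → q3  → end q3, rejected
w5: q5 → q4 → q2 → q3 → q6 → q6 → q6 → q6 → q5 → q3 → q2 → q2 → q3 → q5  → end q5, accepted

1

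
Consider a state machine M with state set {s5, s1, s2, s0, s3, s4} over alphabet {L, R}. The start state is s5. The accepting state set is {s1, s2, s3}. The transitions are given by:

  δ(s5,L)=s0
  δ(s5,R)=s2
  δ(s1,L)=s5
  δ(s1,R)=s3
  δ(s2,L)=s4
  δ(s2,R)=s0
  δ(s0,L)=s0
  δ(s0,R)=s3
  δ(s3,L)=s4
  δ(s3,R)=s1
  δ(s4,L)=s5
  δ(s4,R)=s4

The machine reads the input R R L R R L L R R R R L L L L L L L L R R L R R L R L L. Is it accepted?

Trace: s5 -R-> s2 -R-> s0 -L-> s0 -R-> s3 -R-> s1 -L-> s5 -L-> s0 -R-> s3 -R-> s1 -R-> s3 -R-> s1 -L-> s5 -L-> s0 -L-> s0 -L-> s0 -L-> s0 -L-> s0 -L-> s0 -L-> s0 -R-> s3 -R-> s1 -L-> s5 -R-> s2 -R-> s0 -L-> s0 -R-> s3 -L-> s4 -L-> s5
End state s5 is not accepting.

No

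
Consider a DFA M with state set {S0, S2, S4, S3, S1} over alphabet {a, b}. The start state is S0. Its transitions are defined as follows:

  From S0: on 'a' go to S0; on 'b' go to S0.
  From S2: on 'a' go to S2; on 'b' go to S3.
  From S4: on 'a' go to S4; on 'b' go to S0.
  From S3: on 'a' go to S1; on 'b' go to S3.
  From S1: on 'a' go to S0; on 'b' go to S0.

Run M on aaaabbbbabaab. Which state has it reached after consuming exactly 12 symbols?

S0

start at S0
read 'a': S0 → S0
read 'a': S0 → S0
read 'a': S0 → S0
read 'a': S0 → S0
read 'b': S0 → S0
read 'b': S0 → S0
read 'b': S0 → S0
read 'b': S0 → S0
read 'a': S0 → S0
read 'b': S0 → S0
read 'a': S0 → S0
read 'a': S0 → S0
After 12 symbols: S0.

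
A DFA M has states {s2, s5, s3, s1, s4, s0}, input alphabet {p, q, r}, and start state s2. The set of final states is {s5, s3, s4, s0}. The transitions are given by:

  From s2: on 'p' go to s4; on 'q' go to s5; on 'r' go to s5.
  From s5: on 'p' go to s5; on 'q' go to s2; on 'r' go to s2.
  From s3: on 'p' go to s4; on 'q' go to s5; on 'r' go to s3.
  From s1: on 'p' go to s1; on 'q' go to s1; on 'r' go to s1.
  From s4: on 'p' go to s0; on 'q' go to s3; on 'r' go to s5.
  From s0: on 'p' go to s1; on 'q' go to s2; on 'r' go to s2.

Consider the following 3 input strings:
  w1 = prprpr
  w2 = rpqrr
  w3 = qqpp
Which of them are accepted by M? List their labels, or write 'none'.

w1: s2 → s4 → s5 → s5 → s2 → s4 → s5  → end s5, accepted
w2: s2 → s5 → s5 → s2 → s5 → s2  → end s2, rejected
w3: s2 → s5 → s2 → s4 → s0  → end s0, accepted

w1, w3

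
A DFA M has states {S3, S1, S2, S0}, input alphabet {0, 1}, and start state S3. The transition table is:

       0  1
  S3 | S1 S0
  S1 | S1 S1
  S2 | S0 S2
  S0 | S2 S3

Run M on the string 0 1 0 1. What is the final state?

S3 → S1 → S1 → S1 → S1

S1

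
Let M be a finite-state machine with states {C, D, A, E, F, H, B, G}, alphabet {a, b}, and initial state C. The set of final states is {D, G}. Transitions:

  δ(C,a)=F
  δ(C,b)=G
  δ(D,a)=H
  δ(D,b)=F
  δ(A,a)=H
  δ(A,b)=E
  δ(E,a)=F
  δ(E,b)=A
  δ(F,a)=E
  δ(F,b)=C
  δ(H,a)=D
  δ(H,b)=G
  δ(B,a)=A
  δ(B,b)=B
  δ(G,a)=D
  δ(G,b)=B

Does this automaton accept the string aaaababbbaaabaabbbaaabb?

No

Trace: C -a-> F -a-> E -a-> F -a-> E -b-> A -a-> H -b-> G -b-> B -b-> B -a-> A -a-> H -a-> D -b-> F -a-> E -a-> F -b-> C -b-> G -b-> B -a-> A -a-> H -a-> D -b-> F -b-> C
End state C is not accepting.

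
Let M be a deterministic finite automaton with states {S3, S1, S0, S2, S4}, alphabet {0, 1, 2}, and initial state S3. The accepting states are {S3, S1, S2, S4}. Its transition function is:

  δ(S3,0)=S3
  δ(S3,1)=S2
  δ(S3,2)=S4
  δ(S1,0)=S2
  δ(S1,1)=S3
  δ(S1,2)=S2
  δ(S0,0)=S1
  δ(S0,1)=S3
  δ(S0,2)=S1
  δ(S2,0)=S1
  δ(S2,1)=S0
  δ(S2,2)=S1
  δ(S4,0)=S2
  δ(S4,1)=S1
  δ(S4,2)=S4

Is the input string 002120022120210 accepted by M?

start at S3
read '0': S3 → S3
read '0': S3 → S3
read '2': S3 → S4
read '1': S4 → S1
read '2': S1 → S2
read '0': S2 → S1
read '0': S1 → S2
read '2': S2 → S1
read '2': S1 → S2
read '1': S2 → S0
read '2': S0 → S1
read '0': S1 → S2
read '2': S2 → S1
read '1': S1 → S3
read '0': S3 → S3
End state S3 is accepting.

Yes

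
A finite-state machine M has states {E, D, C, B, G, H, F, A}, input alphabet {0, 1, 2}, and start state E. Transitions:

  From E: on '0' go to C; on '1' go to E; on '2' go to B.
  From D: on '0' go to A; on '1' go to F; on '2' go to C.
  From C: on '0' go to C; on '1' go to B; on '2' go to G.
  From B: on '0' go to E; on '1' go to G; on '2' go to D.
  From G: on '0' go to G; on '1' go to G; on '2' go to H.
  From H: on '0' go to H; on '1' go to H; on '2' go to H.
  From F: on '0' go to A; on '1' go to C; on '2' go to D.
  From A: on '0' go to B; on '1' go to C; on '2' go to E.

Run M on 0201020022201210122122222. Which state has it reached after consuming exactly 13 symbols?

H

start at E
read '0': E → C
read '2': C → G
read '0': G → G
read '1': G → G
read '0': G → G
read '2': G → H
read '0': H → H
read '0': H → H
read '2': H → H
read '2': H → H
read '2': H → H
read '0': H → H
read '1': H → H
After 13 symbols: H.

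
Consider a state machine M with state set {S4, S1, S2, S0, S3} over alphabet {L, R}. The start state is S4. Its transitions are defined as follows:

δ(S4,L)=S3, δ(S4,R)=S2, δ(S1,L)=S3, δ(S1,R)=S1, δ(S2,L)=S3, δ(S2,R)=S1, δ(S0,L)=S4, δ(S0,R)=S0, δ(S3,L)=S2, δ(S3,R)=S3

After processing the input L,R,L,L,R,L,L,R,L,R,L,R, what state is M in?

Trace: S4 -L-> S3 -R-> S3 -L-> S2 -L-> S3 -R-> S3 -L-> S2 -L-> S3 -R-> S3 -L-> S2 -R-> S1 -L-> S3 -R-> S3

S3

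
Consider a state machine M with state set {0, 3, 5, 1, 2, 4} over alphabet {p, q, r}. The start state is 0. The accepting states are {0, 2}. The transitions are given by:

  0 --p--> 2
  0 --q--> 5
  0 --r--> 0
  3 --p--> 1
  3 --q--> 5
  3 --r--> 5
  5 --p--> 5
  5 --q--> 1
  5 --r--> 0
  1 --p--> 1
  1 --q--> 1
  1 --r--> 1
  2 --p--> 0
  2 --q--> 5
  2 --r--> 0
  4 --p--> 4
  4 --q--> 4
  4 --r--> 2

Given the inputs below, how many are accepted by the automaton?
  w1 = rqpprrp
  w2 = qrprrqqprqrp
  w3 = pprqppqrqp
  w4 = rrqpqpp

w1: Trace: 0 -r-> 0 -q-> 5 -p-> 5 -p-> 5 -r-> 0 -r-> 0 -p-> 2  → end 2, accepted
w2: Trace: 0 -q-> 5 -r-> 0 -p-> 2 -r-> 0 -r-> 0 -q-> 5 -q-> 1 -p-> 1 -r-> 1 -q-> 1 -r-> 1 -p-> 1  → end 1, rejected
w3: Trace: 0 -p-> 2 -p-> 0 -r-> 0 -q-> 5 -p-> 5 -p-> 5 -q-> 1 -r-> 1 -q-> 1 -p-> 1  → end 1, rejected
w4: Trace: 0 -r-> 0 -r-> 0 -q-> 5 -p-> 5 -q-> 1 -p-> 1 -p-> 1  → end 1, rejected

1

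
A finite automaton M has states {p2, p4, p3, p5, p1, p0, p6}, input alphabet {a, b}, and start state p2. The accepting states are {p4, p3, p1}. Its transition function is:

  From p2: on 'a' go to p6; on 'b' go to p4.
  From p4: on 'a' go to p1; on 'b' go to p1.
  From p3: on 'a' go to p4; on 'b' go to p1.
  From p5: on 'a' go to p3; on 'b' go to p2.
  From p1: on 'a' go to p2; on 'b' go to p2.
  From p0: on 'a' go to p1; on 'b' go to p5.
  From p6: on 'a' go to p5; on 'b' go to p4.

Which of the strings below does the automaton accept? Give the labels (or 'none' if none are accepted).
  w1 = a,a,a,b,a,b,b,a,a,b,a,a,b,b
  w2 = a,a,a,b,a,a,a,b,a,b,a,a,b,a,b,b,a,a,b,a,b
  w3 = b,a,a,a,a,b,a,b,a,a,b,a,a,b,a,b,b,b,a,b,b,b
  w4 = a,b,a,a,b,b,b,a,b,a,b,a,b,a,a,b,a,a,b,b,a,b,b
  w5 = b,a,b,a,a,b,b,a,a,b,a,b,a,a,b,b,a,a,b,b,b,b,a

w1, w4, w5

w1: p2 → p6 → p5 → p3 → p1 → p2 → p4 → p1 → p2 → p6 → p4 → p1 → p2 → p4 → p1  → end p1, accepted
w2: p2 → p6 → p5 → p3 → p1 → p2 → p6 → p5 → p2 → p6 → p4 → p1 → p2 → p4 → p1 → p2 → p4 → p1 → p2 → p4 → p1 → p2  → end p2, rejected
w3: p2 → p4 → p1 → p2 → p6 → p5 → p2 → p6 → p4 → p1 → p2 → p4 → p1 → p2 → p4 → p1 → p2 → p4 → p1 → p2 → p4 → p1 → p2  → end p2, rejected
w4: p2 → p6 → p4 → p1 → p2 → p4 → p1 → p2 → p6 → p4 → p1 → p2 → p6 → p4 → p1 → p2 → p4 → p1 → p2 → p4 → p1 → p2 → p4 → p1  → end p1, accepted
w5: p2 → p4 → p1 → p2 → p6 → p5 → p2 → p4 → p1 → p2 → p4 → p1 → p2 → p6 → p5 → p2 → p4 → p1 → p2 → p4 → p1 → p2 → p4 → p1  → end p1, accepted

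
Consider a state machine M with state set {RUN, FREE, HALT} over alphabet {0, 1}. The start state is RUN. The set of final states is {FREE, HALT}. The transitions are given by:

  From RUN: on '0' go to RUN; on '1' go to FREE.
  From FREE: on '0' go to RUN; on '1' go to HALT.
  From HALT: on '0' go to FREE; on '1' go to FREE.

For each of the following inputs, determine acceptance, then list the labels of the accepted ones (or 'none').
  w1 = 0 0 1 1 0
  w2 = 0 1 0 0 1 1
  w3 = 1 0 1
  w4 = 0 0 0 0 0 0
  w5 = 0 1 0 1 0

w1, w2, w3

w1:
  start at RUN
  read '0': RUN → RUN
  read '0': RUN → RUN
  read '1': RUN → FREE
  read '1': FREE → HALT
  read '0': HALT → FREE
  end FREE, accepted
w2:
  start at RUN
  read '0': RUN → RUN
  read '1': RUN → FREE
  read '0': FREE → RUN
  read '0': RUN → RUN
  read '1': RUN → FREE
  read '1': FREE → HALT
  end HALT, accepted
w3:
  start at RUN
  read '1': RUN → FREE
  read '0': FREE → RUN
  read '1': RUN → FREE
  end FREE, accepted
w4:
  start at RUN
  read '0': RUN → RUN
  read '0': RUN → RUN
  read '0': RUN → RUN
  read '0': RUN → RUN
  read '0': RUN → RUN
  read '0': RUN → RUN
  end RUN, rejected
w5:
  start at RUN
  read '0': RUN → RUN
  read '1': RUN → FREE
  read '0': FREE → RUN
  read '1': RUN → FREE
  read '0': FREE → RUN
  end RUN, rejected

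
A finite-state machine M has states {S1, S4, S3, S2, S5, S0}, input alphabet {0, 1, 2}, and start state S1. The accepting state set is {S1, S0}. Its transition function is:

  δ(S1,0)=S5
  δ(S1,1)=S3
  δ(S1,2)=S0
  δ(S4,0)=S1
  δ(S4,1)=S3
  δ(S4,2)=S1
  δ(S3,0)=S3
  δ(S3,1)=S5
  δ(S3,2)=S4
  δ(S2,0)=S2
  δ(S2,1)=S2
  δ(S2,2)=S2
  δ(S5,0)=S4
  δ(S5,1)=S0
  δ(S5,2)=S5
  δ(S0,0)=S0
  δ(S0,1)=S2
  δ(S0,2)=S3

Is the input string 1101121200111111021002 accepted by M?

No

S1 → S3 → S5 → S4 → S3 → S5 → S5 → S0 → S3 → S3 → S3 → S5 → S0 → S2 → S2 → S2 → S2 → S2 → S2 → S2 → S2 → S2 → S2
End state S2 is not accepting.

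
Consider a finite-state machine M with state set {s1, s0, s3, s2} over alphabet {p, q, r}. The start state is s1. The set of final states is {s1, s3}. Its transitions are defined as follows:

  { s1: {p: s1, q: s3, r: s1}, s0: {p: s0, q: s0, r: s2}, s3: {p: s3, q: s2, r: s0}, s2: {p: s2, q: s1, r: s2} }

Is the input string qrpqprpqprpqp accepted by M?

Yes

start at s1
read 'q': s1 → s3
read 'r': s3 → s0
read 'p': s0 → s0
read 'q': s0 → s0
read 'p': s0 → s0
read 'r': s0 → s2
read 'p': s2 → s2
read 'q': s2 → s1
read 'p': s1 → s1
read 'r': s1 → s1
read 'p': s1 → s1
read 'q': s1 → s3
read 'p': s3 → s3
End state s3 is accepting.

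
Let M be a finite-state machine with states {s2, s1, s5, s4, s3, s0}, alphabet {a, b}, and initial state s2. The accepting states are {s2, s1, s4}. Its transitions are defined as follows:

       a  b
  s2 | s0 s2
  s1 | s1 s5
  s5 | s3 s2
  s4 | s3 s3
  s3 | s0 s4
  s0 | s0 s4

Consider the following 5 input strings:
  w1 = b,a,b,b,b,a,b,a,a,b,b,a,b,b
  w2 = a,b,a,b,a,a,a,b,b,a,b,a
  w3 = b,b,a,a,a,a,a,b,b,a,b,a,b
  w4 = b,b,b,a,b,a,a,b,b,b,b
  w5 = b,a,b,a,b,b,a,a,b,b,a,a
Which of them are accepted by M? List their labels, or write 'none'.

w3

w1: Trace: s2 -b-> s2 -a-> s0 -b-> s4 -b-> s3 -b-> s4 -a-> s3 -b-> s4 -a-> s3 -a-> s0 -b-> s4 -b-> s3 -a-> s0 -b-> s4 -b-> s3  → end s3, rejected
w2: Trace: s2 -a-> s0 -b-> s4 -a-> s3 -b-> s4 -a-> s3 -a-> s0 -a-> s0 -b-> s4 -b-> s3 -a-> s0 -b-> s4 -a-> s3  → end s3, rejected
w3: Trace: s2 -b-> s2 -b-> s2 -a-> s0 -a-> s0 -a-> s0 -a-> s0 -a-> s0 -b-> s4 -b-> s3 -a-> s0 -b-> s4 -a-> s3 -b-> s4  → end s4, accepted
w4: Trace: s2 -b-> s2 -b-> s2 -b-> s2 -a-> s0 -b-> s4 -a-> s3 -a-> s0 -b-> s4 -b-> s3 -b-> s4 -b-> s3  → end s3, rejected
w5: Trace: s2 -b-> s2 -a-> s0 -b-> s4 -a-> s3 -b-> s4 -b-> s3 -a-> s0 -a-> s0 -b-> s4 -b-> s3 -a-> s0 -a-> s0  → end s0, rejected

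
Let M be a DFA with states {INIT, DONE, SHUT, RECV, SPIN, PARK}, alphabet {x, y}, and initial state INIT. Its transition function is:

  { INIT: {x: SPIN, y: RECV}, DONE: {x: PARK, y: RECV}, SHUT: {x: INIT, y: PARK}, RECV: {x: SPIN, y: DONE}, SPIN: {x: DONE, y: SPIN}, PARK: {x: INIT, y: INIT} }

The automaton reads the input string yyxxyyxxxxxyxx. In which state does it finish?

DONE

INIT → RECV → DONE → PARK → INIT → RECV → DONE → PARK → INIT → SPIN → DONE → PARK → INIT → SPIN → DONE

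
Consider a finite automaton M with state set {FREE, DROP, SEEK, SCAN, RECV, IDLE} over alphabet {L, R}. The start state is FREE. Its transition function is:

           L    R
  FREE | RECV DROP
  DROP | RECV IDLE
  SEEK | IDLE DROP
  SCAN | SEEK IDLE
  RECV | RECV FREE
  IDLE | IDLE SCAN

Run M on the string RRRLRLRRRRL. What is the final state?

FREE → DROP → IDLE → SCAN → SEEK → DROP → RECV → FREE → DROP → IDLE → SCAN → SEEK

SEEK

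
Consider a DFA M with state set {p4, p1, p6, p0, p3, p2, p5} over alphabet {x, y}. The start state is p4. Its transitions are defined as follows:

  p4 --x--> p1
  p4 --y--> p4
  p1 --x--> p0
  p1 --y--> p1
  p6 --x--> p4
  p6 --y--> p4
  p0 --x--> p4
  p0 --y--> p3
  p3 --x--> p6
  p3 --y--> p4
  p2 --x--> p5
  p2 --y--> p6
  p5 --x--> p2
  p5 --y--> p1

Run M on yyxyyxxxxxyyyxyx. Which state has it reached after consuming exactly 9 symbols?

p4 → p4 → p4 → p1 → p1 → p1 → p0 → p4 → p1 → p0
After 9 symbols: p0.

p0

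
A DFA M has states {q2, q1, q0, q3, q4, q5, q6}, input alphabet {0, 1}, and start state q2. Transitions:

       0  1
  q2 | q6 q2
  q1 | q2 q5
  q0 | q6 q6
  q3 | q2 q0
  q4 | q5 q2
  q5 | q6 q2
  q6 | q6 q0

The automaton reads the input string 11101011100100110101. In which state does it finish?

start at q2
read '1': q2 → q2
read '1': q2 → q2
read '1': q2 → q2
read '0': q2 → q6
read '1': q6 → q0
read '0': q0 → q6
read '1': q6 → q0
read '1': q0 → q6
read '1': q6 → q0
read '0': q0 → q6
read '0': q6 → q6
read '1': q6 → q0
read '0': q0 → q6
read '0': q6 → q6
read '1': q6 → q0
read '1': q0 → q6
read '0': q6 → q6
read '1': q6 → q0
read '0': q0 → q6
read '1': q6 → q0

q0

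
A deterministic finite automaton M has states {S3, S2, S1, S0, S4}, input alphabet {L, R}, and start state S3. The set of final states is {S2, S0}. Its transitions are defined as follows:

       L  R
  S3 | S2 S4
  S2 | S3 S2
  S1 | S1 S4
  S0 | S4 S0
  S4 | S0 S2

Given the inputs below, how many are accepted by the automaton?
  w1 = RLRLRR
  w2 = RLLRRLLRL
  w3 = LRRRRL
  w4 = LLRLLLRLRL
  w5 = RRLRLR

w1:
  start at S3
  read 'R': S3 → S4
  read 'L': S4 → S0
  read 'R': S0 → S0
  read 'L': S0 → S4
  read 'R': S4 → S2
  read 'R': S2 → S2
  end S2, accepted
w2:
  start at S3
  read 'R': S3 → S4
  read 'L': S4 → S0
  read 'L': S0 → S4
  read 'R': S4 → S2
  read 'R': S2 → S2
  read 'L': S2 → S3
  read 'L': S3 → S2
  read 'R': S2 → S2
  read 'L': S2 → S3
  end S3, rejected
w3:
  start at S3
  read 'L': S3 → S2
  read 'R': S2 → S2
  read 'R': S2 → S2
  read 'R': S2 → S2
  read 'R': S2 → S2
  read 'L': S2 → S3
  end S3, rejected
w4:
  start at S3
  read 'L': S3 → S2
  read 'L': S2 → S3
  read 'R': S3 → S4
  read 'L': S4 → S0
  read 'L': S0 → S4
  read 'L': S4 → S0
  read 'R': S0 → S0
  read 'L': S0 → S4
  read 'R': S4 → S2
  read 'L': S2 → S3
  end S3, rejected
w5:
  start at S3
  read 'R': S3 → S4
  read 'R': S4 → S2
  read 'L': S2 → S3
  read 'R': S3 → S4
  read 'L': S4 → S0
  read 'R': S0 → S0
  end S0, accepted

2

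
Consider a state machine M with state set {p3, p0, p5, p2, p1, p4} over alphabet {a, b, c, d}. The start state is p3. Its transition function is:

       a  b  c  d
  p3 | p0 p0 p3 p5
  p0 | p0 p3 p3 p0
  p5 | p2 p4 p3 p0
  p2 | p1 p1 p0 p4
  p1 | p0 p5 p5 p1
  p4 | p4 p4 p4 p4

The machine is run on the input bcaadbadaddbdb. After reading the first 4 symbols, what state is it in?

Trace: p3 -b-> p0 -c-> p3 -a-> p0 -a-> p0
After 4 symbols: p0.

p0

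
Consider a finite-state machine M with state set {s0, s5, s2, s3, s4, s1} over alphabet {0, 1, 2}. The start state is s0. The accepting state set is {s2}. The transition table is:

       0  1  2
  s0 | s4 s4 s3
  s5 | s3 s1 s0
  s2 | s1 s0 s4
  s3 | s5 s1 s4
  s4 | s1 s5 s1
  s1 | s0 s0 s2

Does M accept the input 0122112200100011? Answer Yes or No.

No

Trace: s0 -0-> s4 -1-> s5 -2-> s0 -2-> s3 -1-> s1 -1-> s0 -2-> s3 -2-> s4 -0-> s1 -0-> s0 -1-> s4 -0-> s1 -0-> s0 -0-> s4 -1-> s5 -1-> s1
End state s1 is not accepting.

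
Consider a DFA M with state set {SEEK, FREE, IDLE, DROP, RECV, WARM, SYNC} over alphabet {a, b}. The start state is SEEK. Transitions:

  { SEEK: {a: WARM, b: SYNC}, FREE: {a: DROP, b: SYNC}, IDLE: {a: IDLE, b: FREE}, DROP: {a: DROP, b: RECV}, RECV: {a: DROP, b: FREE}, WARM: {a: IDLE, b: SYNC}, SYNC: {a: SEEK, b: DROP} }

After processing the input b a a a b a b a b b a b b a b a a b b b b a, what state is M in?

SEEK → SYNC → SEEK → WARM → IDLE → FREE → DROP → RECV → DROP → RECV → FREE → DROP → RECV → FREE → DROP → RECV → DROP → DROP → RECV → FREE → SYNC → DROP → DROP

DROP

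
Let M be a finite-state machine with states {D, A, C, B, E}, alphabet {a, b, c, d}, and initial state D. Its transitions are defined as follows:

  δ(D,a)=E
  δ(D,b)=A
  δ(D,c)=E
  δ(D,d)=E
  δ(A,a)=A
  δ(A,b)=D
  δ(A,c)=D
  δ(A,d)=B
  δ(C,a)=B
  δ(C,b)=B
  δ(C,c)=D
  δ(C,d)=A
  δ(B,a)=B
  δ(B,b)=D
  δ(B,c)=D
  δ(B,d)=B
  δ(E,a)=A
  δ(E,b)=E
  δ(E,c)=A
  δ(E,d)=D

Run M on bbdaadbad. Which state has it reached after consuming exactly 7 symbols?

Trace: D -b-> A -b-> D -d-> E -a-> A -a-> A -d-> B -b-> D
After 7 symbols: D.

D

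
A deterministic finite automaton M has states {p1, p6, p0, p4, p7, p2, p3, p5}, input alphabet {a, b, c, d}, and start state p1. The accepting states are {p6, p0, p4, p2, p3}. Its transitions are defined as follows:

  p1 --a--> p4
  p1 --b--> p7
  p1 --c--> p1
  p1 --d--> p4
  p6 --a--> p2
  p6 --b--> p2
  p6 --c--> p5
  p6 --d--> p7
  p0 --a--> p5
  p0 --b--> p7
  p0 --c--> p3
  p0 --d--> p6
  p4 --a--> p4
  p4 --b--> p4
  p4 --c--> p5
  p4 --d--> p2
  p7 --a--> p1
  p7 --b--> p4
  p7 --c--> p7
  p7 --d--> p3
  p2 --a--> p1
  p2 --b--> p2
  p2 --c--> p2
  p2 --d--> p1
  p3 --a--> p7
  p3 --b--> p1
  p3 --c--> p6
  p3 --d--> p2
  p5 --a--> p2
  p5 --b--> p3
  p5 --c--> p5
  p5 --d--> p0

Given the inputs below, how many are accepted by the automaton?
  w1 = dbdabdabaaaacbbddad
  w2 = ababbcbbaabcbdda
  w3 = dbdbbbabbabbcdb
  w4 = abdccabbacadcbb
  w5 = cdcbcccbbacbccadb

3

w1:
  start at p1
  read 'd': p1 → p4
  read 'b': p4 → p4
  read 'd': p4 → p2
  read 'a': p2 → p1
  read 'b': p1 → p7
  read 'd': p7 → p3
  read 'a': p3 → p7
  read 'b': p7 → p4
  read 'a': p4 → p4
  read 'a': p4 → p4
  read 'a': p4 → p4
  read 'a': p4 → p4
  read 'c': p4 → p5
  read 'b': p5 → p3
  read 'b': p3 → p1
  read 'd': p1 → p4
  read 'd': p4 → p2
  read 'a': p2 → p1
  read 'd': p1 → p4
  end p4, accepted
w2:
  start at p1
  read 'a': p1 → p4
  read 'b': p4 → p4
  read 'a': p4 → p4
  read 'b': p4 → p4
  read 'b': p4 → p4
  read 'c': p4 → p5
  read 'b': p5 → p3
  read 'b': p3 → p1
  read 'a': p1 → p4
  read 'a': p4 → p4
  read 'b': p4 → p4
  read 'c': p4 → p5
  read 'b': p5 → p3
  read 'd': p3 → p2
  read 'd': p2 → p1
  read 'a': p1 → p4
  end p4, accepted
w3:
  start at p1
  read 'd': p1 → p4
  read 'b': p4 → p4
  read 'd': p4 → p2
  read 'b': p2 → p2
  read 'b': p2 → p2
  read 'b': p2 → p2
  read 'a': p2 → p1
  read 'b': p1 → p7
  read 'b': p7 → p4
  read 'a': p4 → p4
  read 'b': p4 → p4
  read 'b': p4 → p4
  read 'c': p4 → p5
  read 'd': p5 → p0
  read 'b': p0 → p7
  end p7, rejected
w4:
  start at p1
  read 'a': p1 → p4
  read 'b': p4 → p4
  read 'd': p4 → p2
  read 'c': p2 → p2
  read 'c': p2 → p2
  read 'a': p2 → p1
  read 'b': p1 → p7
  read 'b': p7 → p4
  read 'a': p4 → p4
  read 'c': p4 → p5
  read 'a': p5 → p2
  read 'd': p2 → p1
  read 'c': p1 → p1
  read 'b': p1 → p7
  read 'b': p7 → p4
  end p4, accepted
w5:
  start at p1
  read 'c': p1 → p1
  read 'd': p1 → p4
  read 'c': p4 → p5
  read 'b': p5 → p3
  read 'c': p3 → p6
  read 'c': p6 → p5
  read 'c': p5 → p5
  read 'b': p5 → p3
  read 'b': p3 → p1
  read 'a': p1 → p4
  read 'c': p4 → p5
  read 'b': p5 → p3
  read 'c': p3 → p6
  read 'c': p6 → p5
  read 'a': p5 → p2
  read 'd': p2 → p1
  read 'b': p1 → p7
  end p7, rejected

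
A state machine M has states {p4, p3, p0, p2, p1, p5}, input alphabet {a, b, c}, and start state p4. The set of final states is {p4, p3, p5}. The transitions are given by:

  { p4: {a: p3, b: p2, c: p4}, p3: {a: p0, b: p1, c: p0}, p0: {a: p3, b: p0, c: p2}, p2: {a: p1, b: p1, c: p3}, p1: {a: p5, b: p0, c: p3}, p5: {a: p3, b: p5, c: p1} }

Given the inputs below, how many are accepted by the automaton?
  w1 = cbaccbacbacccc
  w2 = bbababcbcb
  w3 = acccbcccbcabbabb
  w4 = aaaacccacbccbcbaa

w1: Trace: p4 -c-> p4 -b-> p2 -a-> p1 -c-> p3 -c-> p0 -b-> p0 -a-> p3 -c-> p0 -b-> p0 -a-> p3 -c-> p0 -c-> p2 -c-> p3 -c-> p0  → end p0, rejected
w2: Trace: p4 -b-> p2 -b-> p1 -a-> p5 -b-> p5 -a-> p3 -b-> p1 -c-> p3 -b-> p1 -c-> p3 -b-> p1  → end p1, rejected
w3: Trace: p4 -a-> p3 -c-> p0 -c-> p2 -c-> p3 -b-> p1 -c-> p3 -c-> p0 -c-> p2 -b-> p1 -c-> p3 -a-> p0 -b-> p0 -b-> p0 -a-> p3 -b-> p1 -b-> p0  → end p0, rejected
w4: Trace: p4 -a-> p3 -a-> p0 -a-> p3 -a-> p0 -c-> p2 -c-> p3 -c-> p0 -a-> p3 -c-> p0 -b-> p0 -c-> p2 -c-> p3 -b-> p1 -c-> p3 -b-> p1 -a-> p5 -a-> p3  → end p3, accepted

1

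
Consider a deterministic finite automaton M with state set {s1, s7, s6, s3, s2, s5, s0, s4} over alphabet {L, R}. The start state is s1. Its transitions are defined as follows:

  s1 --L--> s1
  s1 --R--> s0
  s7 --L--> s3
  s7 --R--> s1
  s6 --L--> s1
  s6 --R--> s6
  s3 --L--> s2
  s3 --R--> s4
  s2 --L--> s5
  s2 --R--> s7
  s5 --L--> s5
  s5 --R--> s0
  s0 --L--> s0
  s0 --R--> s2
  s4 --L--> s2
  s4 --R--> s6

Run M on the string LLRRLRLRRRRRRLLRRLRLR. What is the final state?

s2

Trace: s1 -L-> s1 -L-> s1 -R-> s0 -R-> s2 -L-> s5 -R-> s0 -L-> s0 -R-> s2 -R-> s7 -R-> s1 -R-> s0 -R-> s2 -R-> s7 -L-> s3 -L-> s2 -R-> s7 -R-> s1 -L-> s1 -R-> s0 -L-> s0 -R-> s2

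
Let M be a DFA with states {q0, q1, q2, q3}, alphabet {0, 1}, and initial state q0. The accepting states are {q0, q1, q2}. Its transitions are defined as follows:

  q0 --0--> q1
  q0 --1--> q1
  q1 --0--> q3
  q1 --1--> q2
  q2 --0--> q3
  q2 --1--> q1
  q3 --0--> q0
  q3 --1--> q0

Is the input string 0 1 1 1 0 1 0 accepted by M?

Yes

start at q0
read '0': q0 → q1
read '1': q1 → q2
read '1': q2 → q1
read '1': q1 → q2
read '0': q2 → q3
read '1': q3 → q0
read '0': q0 → q1
End state q1 is accepting.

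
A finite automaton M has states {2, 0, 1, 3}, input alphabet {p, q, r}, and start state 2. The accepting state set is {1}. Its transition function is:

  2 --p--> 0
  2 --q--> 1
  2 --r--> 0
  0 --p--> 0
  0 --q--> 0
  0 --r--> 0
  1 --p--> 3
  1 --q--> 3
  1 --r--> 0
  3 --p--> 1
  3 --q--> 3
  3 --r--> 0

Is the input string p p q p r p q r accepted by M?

2 → 0 → 0 → 0 → 0 → 0 → 0 → 0 → 0
End state 0 is not accepting.

No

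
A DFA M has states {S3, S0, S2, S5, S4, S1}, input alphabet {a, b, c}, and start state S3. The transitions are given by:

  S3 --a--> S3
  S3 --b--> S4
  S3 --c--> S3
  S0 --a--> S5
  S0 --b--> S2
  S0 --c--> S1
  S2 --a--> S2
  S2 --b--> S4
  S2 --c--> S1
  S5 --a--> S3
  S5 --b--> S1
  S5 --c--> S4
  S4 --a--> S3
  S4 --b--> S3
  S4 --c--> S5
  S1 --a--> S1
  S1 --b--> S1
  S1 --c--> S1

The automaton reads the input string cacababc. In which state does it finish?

start at S3
read 'c': S3 → S3
read 'a': S3 → S3
read 'c': S3 → S3
read 'a': S3 → S3
read 'b': S3 → S4
read 'a': S4 → S3
read 'b': S3 → S4
read 'c': S4 → S5

S5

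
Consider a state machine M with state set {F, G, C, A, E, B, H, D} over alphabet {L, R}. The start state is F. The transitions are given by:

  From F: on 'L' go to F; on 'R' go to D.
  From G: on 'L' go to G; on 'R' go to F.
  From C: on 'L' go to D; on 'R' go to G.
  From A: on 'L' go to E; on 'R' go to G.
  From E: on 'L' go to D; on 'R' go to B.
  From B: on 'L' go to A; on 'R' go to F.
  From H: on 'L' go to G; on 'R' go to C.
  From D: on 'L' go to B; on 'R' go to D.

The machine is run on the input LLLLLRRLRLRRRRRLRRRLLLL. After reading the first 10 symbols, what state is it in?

F

F → F → F → F → F → F → D → D → B → F → F
After 10 symbols: F.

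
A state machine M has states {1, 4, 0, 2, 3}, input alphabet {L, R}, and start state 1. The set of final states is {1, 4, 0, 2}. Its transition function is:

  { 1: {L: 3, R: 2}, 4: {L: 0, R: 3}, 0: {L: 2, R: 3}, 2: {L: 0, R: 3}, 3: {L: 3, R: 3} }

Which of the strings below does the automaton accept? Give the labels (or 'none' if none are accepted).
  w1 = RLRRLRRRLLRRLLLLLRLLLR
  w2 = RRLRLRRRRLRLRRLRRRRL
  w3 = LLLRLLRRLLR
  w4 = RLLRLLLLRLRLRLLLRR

w1: 1 → 2 → 0 → 3 → 3 → 3 → 3 → 3 → 3 → 3 → 3 → 3 → 3 → 3 → 3 → 3 → 3 → 3 → 3 → 3 → 3 → 3 → 3  → end 3, rejected
w2: 1 → 2 → 3 → 3 → 3 → 3 → 3 → 3 → 3 → 3 → 3 → 3 → 3 → 3 → 3 → 3 → 3 → 3 → 3 → 3 → 3  → end 3, rejected
w3: 1 → 3 → 3 → 3 → 3 → 3 → 3 → 3 → 3 → 3 → 3 → 3  → end 3, rejected
w4: 1 → 2 → 0 → 2 → 3 → 3 → 3 → 3 → 3 → 3 → 3 → 3 → 3 → 3 → 3 → 3 → 3 → 3 → 3  → end 3, rejected

none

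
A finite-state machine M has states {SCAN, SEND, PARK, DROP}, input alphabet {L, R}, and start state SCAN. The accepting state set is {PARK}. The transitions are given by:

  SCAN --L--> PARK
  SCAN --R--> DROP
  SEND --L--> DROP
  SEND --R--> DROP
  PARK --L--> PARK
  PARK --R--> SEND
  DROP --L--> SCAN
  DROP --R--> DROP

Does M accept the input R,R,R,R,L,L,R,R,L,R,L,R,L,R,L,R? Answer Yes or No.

SCAN → DROP → DROP → DROP → DROP → SCAN → PARK → SEND → DROP → SCAN → DROP → SCAN → DROP → SCAN → DROP → SCAN → DROP
End state DROP is not accepting.

No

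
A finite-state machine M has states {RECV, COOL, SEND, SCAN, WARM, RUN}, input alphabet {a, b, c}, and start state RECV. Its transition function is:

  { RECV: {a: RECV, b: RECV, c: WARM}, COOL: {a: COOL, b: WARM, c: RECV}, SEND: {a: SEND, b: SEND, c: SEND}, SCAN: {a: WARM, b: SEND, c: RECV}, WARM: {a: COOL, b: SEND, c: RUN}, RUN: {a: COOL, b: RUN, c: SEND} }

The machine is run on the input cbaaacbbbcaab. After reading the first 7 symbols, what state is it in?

Trace: RECV -c-> WARM -b-> SEND -a-> SEND -a-> SEND -a-> SEND -c-> SEND -b-> SEND
After 7 symbols: SEND.

SEND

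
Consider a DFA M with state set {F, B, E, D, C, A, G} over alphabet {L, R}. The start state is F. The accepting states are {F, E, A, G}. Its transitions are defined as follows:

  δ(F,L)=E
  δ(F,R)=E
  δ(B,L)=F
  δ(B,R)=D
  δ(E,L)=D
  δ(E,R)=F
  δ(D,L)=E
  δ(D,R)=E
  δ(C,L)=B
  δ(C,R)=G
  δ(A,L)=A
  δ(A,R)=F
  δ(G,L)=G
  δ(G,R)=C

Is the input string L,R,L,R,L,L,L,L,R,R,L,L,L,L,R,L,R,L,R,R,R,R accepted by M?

Yes

start at F
read 'L': F → E
read 'R': E → F
read 'L': F → E
read 'R': E → F
read 'L': F → E
read 'L': E → D
read 'L': D → E
read 'L': E → D
read 'R': D → E
read 'R': E → F
read 'L': F → E
read 'L': E → D
read 'L': D → E
read 'L': E → D
read 'R': D → E
read 'L': E → D
read 'R': D → E
read 'L': E → D
read 'R': D → E
read 'R': E → F
read 'R': F → E
read 'R': E → F
End state F is accepting.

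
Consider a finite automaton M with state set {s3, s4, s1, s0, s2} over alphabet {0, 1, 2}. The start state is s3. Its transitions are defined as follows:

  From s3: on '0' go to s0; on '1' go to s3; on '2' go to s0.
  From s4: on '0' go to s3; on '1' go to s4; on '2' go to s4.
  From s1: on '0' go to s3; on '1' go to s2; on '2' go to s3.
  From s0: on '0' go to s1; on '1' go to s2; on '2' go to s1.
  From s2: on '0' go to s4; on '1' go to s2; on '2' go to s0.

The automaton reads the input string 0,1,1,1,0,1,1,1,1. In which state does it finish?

s4

s3 → s0 → s2 → s2 → s2 → s4 → s4 → s4 → s4 → s4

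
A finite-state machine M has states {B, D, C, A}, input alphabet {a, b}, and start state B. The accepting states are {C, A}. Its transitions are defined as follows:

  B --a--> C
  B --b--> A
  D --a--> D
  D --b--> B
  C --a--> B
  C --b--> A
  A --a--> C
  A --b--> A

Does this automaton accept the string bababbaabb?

Yes

Trace: B -b-> A -a-> C -b-> A -a-> C -b-> A -b-> A -a-> C -a-> B -b-> A -b-> A
End state A is accepting.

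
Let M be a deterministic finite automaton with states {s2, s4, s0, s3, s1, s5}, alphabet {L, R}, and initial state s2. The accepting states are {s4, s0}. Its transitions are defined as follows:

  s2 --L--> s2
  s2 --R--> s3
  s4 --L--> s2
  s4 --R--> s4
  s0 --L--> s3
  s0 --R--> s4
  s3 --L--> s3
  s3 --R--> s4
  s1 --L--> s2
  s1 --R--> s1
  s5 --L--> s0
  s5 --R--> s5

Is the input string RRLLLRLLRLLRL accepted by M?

start at s2
read 'R': s2 → s3
read 'R': s3 → s4
read 'L': s4 → s2
read 'L': s2 → s2
read 'L': s2 → s2
read 'R': s2 → s3
read 'L': s3 → s3
read 'L': s3 → s3
read 'R': s3 → s4
read 'L': s4 → s2
read 'L': s2 → s2
read 'R': s2 → s3
read 'L': s3 → s3
End state s3 is not accepting.

No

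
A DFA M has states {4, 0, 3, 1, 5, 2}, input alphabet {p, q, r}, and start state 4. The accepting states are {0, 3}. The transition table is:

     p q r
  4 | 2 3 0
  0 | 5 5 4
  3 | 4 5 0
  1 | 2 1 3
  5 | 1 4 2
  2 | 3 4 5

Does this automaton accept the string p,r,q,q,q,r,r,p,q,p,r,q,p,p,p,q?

Yes

4 → 2 → 5 → 4 → 3 → 5 → 2 → 5 → 1 → 1 → 2 → 5 → 4 → 2 → 3 → 4 → 3
End state 3 is accepting.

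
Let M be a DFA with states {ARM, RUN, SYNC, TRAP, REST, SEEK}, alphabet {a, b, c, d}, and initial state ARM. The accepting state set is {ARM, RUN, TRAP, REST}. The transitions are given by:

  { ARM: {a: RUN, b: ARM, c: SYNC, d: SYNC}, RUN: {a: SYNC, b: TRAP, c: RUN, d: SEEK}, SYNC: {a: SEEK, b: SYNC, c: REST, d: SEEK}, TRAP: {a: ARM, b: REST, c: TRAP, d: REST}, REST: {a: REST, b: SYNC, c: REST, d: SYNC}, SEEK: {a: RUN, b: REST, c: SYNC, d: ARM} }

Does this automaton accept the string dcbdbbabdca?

Yes

start at ARM
read 'd': ARM → SYNC
read 'c': SYNC → REST
read 'b': REST → SYNC
read 'd': SYNC → SEEK
read 'b': SEEK → REST
read 'b': REST → SYNC
read 'a': SYNC → SEEK
read 'b': SEEK → REST
read 'd': REST → SYNC
read 'c': SYNC → REST
read 'a': REST → REST
End state REST is accepting.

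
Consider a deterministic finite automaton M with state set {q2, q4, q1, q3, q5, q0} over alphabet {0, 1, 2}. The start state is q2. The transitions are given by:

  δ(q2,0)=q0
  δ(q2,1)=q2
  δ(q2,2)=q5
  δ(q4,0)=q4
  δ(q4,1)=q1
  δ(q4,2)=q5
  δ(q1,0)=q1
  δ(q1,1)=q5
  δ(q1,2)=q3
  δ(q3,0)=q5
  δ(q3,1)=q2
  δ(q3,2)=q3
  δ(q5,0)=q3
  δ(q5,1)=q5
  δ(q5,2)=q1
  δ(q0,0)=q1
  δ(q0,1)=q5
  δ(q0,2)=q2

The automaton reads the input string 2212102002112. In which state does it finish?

q5

Trace: q2 -2-> q5 -2-> q1 -1-> q5 -2-> q1 -1-> q5 -0-> q3 -2-> q3 -0-> q5 -0-> q3 -2-> q3 -1-> q2 -1-> q2 -2-> q5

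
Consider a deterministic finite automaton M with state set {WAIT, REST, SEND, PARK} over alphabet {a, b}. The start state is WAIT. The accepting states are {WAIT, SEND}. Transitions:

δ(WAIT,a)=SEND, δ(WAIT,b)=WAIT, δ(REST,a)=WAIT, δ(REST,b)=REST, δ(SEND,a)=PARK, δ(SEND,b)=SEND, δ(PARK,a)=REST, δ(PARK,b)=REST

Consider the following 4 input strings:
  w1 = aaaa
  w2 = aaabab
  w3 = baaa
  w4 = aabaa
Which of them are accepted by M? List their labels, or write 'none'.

w1:
  start at WAIT
  read 'a': WAIT → SEND
  read 'a': SEND → PARK
  read 'a': PARK → REST
  read 'a': REST → WAIT
  end WAIT, accepted
w2:
  start at WAIT
  read 'a': WAIT → SEND
  read 'a': SEND → PARK
  read 'a': PARK → REST
  read 'b': REST → REST
  read 'a': REST → WAIT
  read 'b': WAIT → WAIT
  end WAIT, accepted
w3:
  start at WAIT
  read 'b': WAIT → WAIT
  read 'a': WAIT → SEND
  read 'a': SEND → PARK
  read 'a': PARK → REST
  end REST, rejected
w4:
  start at WAIT
  read 'a': WAIT → SEND
  read 'a': SEND → PARK
  read 'b': PARK → REST
  read 'a': REST → WAIT
  read 'a': WAIT → SEND
  end SEND, accepted

w1, w2, w4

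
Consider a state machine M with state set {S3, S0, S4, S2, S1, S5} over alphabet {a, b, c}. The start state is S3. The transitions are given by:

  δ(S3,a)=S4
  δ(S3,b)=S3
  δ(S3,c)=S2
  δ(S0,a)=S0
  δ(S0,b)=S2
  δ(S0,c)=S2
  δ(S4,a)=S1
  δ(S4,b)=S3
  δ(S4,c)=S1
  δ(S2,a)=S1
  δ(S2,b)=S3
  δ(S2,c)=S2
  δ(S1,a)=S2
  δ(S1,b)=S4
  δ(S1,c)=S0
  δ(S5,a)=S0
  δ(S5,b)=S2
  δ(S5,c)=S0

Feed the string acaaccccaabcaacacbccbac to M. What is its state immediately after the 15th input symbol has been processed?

S2

S3 → S4 → S1 → S2 → S1 → S0 → S2 → S2 → S2 → S1 → S2 → S3 → S2 → S1 → S2 → S2
After 15 symbols: S2.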